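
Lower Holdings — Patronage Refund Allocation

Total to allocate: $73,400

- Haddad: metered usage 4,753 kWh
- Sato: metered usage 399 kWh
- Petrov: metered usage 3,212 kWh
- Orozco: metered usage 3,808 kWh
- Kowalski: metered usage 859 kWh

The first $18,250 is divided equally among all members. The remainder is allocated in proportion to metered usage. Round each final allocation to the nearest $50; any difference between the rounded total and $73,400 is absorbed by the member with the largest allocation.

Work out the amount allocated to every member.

First tranche $18,250 split equally: $3,650 each.
Remainder $55,150 by metered usage (total 13,031): Haddad 20,115.72 → $20,100; Sato 1,688.65 → $1,700; Petrov 13,593.88 → $13,600; Orozco 16,116.28 → $16,100; Kowalski 3,635.47 → $3,650.
Totals: Haddad $3,650 + $20,100 = $23,750; Sato $3,650 + $1,700 = $5,350; Petrov $3,650 + $13,600 = $17,250; Orozco $3,650 + $16,100 = $19,750; Kowalski $3,650 + $3,650 = $7,300.

Haddad: $23,750; Sato: $5,350; Petrov: $17,250; Orozco: $19,750; Kowalski: $7,300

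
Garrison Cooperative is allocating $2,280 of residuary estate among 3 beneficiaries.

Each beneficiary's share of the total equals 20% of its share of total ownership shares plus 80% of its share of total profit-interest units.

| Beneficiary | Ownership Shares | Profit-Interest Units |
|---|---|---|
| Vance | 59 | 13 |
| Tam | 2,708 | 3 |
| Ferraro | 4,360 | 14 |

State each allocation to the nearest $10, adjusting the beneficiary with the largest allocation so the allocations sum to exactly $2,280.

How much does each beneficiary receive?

Totals — ownership shares 7,127, profit-interest units 30.
Composite weights (20% ownership shares + 80% profit-interest units): Vance 0.3483; Tam 0.1560; Ferraro 0.4957.
Raw shares: Vance 794.17; Tam 355.66; Ferraro 1,130.16.
At nearest $10: Vance $790; Tam $360; Ferraro $1,130. Sum = $2,280.
No rounding difference to absorb.

Vance: $790 · Tam: $360 · Ferraro: $1,130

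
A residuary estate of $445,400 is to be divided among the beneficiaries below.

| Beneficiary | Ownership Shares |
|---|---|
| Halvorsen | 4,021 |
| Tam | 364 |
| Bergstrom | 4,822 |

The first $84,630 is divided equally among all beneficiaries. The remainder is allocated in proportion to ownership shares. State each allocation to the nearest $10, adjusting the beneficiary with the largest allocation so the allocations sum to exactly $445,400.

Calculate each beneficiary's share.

Halvorsen: $185,770 · Tam: $42,470 · Bergstrom: $217,160

$84,630 shared equally gives $28,210 per beneficiary.
Remainder $360,770 by ownership shares (total 9,207): Halvorsen 157,560.14 → $157,560; Tam 14,263.09 → $14,260; Bergstrom 188,946.77 → $188,950.
Totals: Halvorsen $28,210 + $157,560 = $185,770; Tam $28,210 + $14,260 = $42,470; Bergstrom $28,210 + $188,950 = $217,160.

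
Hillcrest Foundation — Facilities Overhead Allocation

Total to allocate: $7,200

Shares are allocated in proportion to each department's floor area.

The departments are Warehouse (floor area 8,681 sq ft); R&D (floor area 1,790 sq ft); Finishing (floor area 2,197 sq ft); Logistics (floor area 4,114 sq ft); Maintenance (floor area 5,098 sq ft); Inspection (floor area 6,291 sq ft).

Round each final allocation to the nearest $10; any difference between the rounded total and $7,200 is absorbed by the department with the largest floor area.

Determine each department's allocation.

Warehouse: $2,220 | R&D: $460 | Finishing: $560 | Logistics: $1,050 | Maintenance: $1,300 | Inspection: $1,610

Floor area total: 8,681 + 1,790 + 2,197 + 4,114 + 5,098 + 6,291 = 28,171.
Raw shares: Warehouse 2,218.71; R&D 457.49; Finishing 561.51; Logistics 1,051.46; Maintenance 1,302.96; Inspection 1,607.87.
After rounding ($10): Warehouse $2,220; R&D $460; Finishing $560; Logistics $1,050; Maintenance $1,300; Inspection $1,610. Sum = $7,200.
No rounding difference to absorb.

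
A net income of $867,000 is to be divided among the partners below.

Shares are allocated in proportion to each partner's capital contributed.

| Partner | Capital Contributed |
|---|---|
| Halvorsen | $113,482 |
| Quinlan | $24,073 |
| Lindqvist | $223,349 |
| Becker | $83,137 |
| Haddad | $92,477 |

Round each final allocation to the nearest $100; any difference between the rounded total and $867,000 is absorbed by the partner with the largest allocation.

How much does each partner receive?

Capital contributed total: 536,518.
Pro-rata amounts: Halvorsen 113,482/536,518 × $867,000 = 183,384.14; Quinlan 24,073/536,518 × $867,000 = 38,901.38; Lindqvist 223,349/536,518 × $867,000 = 360,926.54; Becker 83,137/536,518 × $867,000 = 134,347.36; Haddad 92,477/536,518 × $867,000 = 149,440.58.
After rounding ($100): Halvorsen $183,400; Quinlan $38,900; Lindqvist $360,900; Becker $134,300; Haddad $149,400. Sum = $866,900.
Difference $867,000 − $866,900 = +$100 applied to largest allocation (Lindqvist): Lindqvist becomes $361,000.

Halvorsen: $183,400 · Quinlan: $38,900 · Lindqvist: $361,000 · Becker: $134,300 · Haddad: $149,400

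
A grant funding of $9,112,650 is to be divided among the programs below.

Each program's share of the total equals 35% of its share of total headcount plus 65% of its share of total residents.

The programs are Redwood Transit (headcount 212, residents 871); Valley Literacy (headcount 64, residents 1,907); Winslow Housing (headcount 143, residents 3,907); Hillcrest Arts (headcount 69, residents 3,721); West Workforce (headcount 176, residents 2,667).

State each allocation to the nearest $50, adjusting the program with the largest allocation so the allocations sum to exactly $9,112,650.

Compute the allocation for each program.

Totals — headcount 664, residents 13,073.
Blended shares (35% headcount + 65% residents): Redwood Transit 0.1551; Valley Literacy 0.1286; Winslow Housing 0.2696; Hillcrest Arts 0.2214; West Workforce 0.2254.
Proportional shares: Redwood Transit 1,412,951.04; Valley Literacy 1,171,453.96; Winslow Housing 2,457,095.45; Hillcrest Arts 2,017,372.80; West Workforce 2,053,776.75.
At nearest $50: Redwood Transit $1,412,950; Valley Literacy $1,171,450; Winslow Housing $2,457,100; Hillcrest Arts $2,017,350; West Workforce $2,053,800. Sum = $9,112,650.
Rounded total matches; no reconciliation needed.

Redwood Transit: $1,412,950; Valley Literacy: $1,171,450; Winslow Housing: $2,457,100; Hillcrest Arts: $2,017,350; West Workforce: $2,053,800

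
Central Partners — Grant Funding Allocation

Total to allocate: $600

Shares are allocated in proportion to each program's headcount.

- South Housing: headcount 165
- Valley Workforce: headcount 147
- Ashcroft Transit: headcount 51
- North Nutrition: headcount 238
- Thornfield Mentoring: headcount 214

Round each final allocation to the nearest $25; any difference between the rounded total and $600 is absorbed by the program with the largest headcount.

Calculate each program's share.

South Housing: $125 · Valley Workforce: $100 · Ashcroft Transit: $50 · North Nutrition: $175 · Thornfield Mentoring: $150

Sum of headcount: 165 + 147 + 51 + 238 + 214 = 815.
Proportional shares: South Housing 121.47; Valley Workforce 108.22; Ashcroft Transit 37.55; North Nutrition 175.21; Thornfield Mentoring 157.55.
At nearest $25: South Housing $125; Valley Workforce $100; Ashcroft Transit $50; North Nutrition $175; Thornfield Mentoring $150. Sum = $600.
Sum already equals the total — no adjustment.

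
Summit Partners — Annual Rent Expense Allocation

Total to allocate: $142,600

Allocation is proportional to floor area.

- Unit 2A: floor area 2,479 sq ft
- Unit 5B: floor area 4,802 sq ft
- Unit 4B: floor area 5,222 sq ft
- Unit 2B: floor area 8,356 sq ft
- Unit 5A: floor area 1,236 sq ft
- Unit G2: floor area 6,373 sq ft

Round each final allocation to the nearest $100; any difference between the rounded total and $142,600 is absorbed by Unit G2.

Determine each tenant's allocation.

Floor area total: 28,468.
Unrounded shares: Unit 2A 2,479/28,468 × $142,600 = 12,417.64; Unit 5B 4,802/28,468 × $142,600 = 24,053.86; Unit 4B 5,222/28,468 × $142,600 = 26,157.69; Unit 2B 8,356/28,468 × $142,600 = 41,856.32; Unit 5A 1,236/28,468 × $142,600 = 6,191.29; Unit G2 6,373/28,468 × $142,600 = 31,923.21.
After rounding ($100): Unit 2A $12,400; Unit 5B $24,100; Unit 4B $26,200; Unit 2B $41,900; Unit 5A $6,200; Unit G2 $31,900. Sum = $142,700.
Difference $142,600 − $142,700 = −$100 applied to Unit G2: Unit G2 becomes $31,800.

Unit 2A: $12,400 | Unit 5B: $24,100 | Unit 4B: $26,200 | Unit 2B: $41,900 | Unit 5A: $6,200 | Unit G2: $31,800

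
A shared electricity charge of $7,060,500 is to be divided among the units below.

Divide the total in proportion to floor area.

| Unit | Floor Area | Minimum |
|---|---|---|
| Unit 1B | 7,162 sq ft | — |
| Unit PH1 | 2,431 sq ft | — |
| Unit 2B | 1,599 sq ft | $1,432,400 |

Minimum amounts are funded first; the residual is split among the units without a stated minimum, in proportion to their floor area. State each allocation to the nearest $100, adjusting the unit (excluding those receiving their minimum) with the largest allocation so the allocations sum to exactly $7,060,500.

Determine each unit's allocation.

Unit 1B: $4,201,900; Unit PH1: $1,426,200; Unit 2B: $1,432,400

Guaranteed amounts: Unit 2B $1,432,400. Balance $5,628,100.
Balance split over remaining floor area 9,593: Unit 1B 4,201,860.96 → $4,201,900; Unit PH1 1,426,239.04 → $1,426,200.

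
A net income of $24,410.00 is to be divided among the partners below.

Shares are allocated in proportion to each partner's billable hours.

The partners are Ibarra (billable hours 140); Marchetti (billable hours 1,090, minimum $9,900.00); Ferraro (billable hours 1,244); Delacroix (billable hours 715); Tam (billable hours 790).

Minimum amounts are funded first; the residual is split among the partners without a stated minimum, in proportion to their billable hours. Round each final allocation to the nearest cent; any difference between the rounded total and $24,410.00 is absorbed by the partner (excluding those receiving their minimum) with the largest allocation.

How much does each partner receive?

Ibarra: $703.15; Marchetti: $9,900.00; Ferraro: $6,247.99; Delacroix: $3,591.09; Tam: $3,967.77

Guaranteed amounts: Marchetti $9,900.00. Residual $14,510.00.
Residual split over remaining billable hours 2,889: Ibarra 703.1499 → $703.15; Ferraro 6,247.9889 → $6,247.99; Delacroix 3,591.0869 → $3,591.09; Tam 3,967.7743 → $3,967.77.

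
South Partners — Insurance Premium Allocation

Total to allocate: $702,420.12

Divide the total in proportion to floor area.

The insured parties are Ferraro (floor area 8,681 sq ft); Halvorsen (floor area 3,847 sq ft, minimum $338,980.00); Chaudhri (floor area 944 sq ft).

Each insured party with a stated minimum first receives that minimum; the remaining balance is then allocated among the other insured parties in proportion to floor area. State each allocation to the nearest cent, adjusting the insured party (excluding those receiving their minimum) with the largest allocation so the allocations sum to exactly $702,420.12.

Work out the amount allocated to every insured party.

Guaranteed amounts: Halvorsen $338,980.00. Balance $363,440.12.
Balance split over remaining floor area 9,625: Ferraro 327,794.6682 → $327,794.67; Chaudhri 35,645.4518 → $35,645.45.

Ferraro: $327,794.67; Halvorsen: $338,980.00; Chaudhri: $35,645.45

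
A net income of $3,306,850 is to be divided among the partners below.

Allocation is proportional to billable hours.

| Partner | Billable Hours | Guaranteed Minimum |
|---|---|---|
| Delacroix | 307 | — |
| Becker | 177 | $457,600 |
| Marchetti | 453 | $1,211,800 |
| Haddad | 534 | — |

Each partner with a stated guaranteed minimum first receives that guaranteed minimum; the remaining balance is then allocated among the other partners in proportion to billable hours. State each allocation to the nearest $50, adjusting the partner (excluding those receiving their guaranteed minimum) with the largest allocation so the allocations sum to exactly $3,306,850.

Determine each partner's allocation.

Minimums first: Becker $457,600; Marchetti $1,211,800. Remaining pool $1,637,450.
Remaining pool split over remaining billable hours 841: Delacroix 597,737.40 → $597,750; Haddad 1,039,712.60 → $1,039,700.

Delacroix: $597,750 · Becker: $457,600 · Marchetti: $1,211,800 · Haddad: $1,039,700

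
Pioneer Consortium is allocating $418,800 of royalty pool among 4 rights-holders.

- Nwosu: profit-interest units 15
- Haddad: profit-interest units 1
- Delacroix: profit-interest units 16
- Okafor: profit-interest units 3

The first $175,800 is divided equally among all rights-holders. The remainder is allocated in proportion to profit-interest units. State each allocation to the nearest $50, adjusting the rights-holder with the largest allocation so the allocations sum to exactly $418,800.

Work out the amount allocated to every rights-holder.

$175,800 shared equally gives $43,950 per rights-holder.
Remainder $243,000 by profit-interest units (total 35): Nwosu 104,142.86 → $104,150; Haddad 6,942.86 → $6,950; Delacroix 111,085.71 → $111,100; Okafor 20,828.57 → $20,850.
Rounding difference −$50 on remainder applied to Delacroix.
Totals: Nwosu $43,950 + $104,150 = $148,100; Haddad $43,950 + $6,950 = $50,900; Delacroix $43,950 + $111,050 = $155,000; Okafor $43,950 + $20,850 = $64,800.

Nwosu: $148,100; Haddad: $50,900; Delacroix: $155,000; Okafor: $64,800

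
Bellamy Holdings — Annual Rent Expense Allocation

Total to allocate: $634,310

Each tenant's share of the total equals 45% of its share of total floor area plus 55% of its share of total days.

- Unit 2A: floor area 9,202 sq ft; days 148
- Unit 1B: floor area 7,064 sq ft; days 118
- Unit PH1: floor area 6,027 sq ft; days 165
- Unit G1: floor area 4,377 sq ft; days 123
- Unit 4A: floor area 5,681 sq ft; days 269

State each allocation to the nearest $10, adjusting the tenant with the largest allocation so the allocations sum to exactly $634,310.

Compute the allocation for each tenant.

Floor area total 32,351; days total 823.
Blended shares (45% floor area + 55% days): Unit 2A 0.2269; Unit 1B 0.1771; Unit PH1 0.1941; Unit G1 0.1431; Unit 4A 0.2588.
Unrounded shares: Unit 2A 143,928.47; Unit 1B 112,347.43; Unit PH1 123,121.12; Unit G1 90,758.99; Unit 4A 164,153.99.
Rounded to nearest $10: Unit 2A $143,930; Unit 1B $112,350; Unit PH1 $123,120; Unit G1 $90,760; Unit 4A $164,150. Sum = $634,310.
Sum already equals the total — no adjustment.

Unit 2A: $143,930 | Unit 1B: $112,350 | Unit PH1: $123,120 | Unit G1: $90,760 | Unit 4A: $164,150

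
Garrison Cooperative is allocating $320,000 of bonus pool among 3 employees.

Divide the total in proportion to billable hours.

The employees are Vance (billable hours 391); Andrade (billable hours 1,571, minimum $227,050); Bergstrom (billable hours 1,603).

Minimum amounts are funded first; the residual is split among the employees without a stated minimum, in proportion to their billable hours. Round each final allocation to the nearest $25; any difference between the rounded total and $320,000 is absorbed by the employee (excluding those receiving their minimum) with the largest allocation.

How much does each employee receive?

Vance: $18,225 · Andrade: $227,050 · Bergstrom: $74,725

Minimums first: Andrade $227,050. Residual $92,950.
Residual split over remaining billable hours 1,994: Vance 18,226.40 → $18,225; Bergstrom 74,723.60 → $74,725.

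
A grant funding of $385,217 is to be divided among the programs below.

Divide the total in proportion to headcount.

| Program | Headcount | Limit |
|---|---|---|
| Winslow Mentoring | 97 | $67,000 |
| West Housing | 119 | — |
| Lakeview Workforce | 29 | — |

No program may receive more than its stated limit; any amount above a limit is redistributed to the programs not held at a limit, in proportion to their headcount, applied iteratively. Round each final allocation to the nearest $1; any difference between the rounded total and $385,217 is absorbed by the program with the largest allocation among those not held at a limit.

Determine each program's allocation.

Winslow Mentoring: $67,000 | West Housing: $255,864 | Lakeview Workforce: $62,353

Total headcount = 245.
Pro-rata shares before constraints: Winslow Mentoring 152,514.49; West Housing 187,105.40; Lakeview Workforce 45,597.11.
Cap binds for Winslow Mentoring ($67,000); residual $318,217 reallocated over remaining headcount 148.
Redistributed shares: West Housing 255,863.67 → $255,864; Lakeview Workforce 62,353.33 → $62,353.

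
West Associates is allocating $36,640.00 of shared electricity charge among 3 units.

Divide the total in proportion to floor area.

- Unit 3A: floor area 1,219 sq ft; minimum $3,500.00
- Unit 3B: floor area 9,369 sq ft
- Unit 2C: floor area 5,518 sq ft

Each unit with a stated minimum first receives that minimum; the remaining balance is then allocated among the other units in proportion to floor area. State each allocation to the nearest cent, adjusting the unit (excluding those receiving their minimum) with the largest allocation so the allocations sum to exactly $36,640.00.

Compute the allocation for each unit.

Guaranteed amounts: Unit 3A $3,500.00. Balance $33,140.00.
Balance split over remaining floor area 14,887: Unit 3B 20,856.3619 → $20,856.36; Unit 2C 12,283.6381 → $12,283.64.

Unit 3A: $3,500.00 | Unit 3B: $20,856.36 | Unit 2C: $12,283.64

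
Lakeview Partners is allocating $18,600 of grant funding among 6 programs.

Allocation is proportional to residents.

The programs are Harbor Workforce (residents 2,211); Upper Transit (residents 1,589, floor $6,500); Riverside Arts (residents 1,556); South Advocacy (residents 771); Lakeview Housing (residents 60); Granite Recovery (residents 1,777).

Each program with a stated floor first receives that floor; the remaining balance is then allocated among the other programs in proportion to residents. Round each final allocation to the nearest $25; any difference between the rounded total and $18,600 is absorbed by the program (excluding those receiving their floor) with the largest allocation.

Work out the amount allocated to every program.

Fund the minimums — Upper Transit $6,500. Residual $12,100.
Residual split over remaining residents 6,375: Harbor Workforce 4,196.56 → $4,200; Riverside Arts 2,953.35 → $2,950; South Advocacy 1,463.39 → $1,475; Lakeview Housing 113.88 → $125; Granite Recovery 3,372.82 → $3,375.
Rounding difference −$25 applied to Harbor Workforce → $4,175.

Harbor Workforce: $4,175 · Upper Transit: $6,500 · Riverside Arts: $2,950 · South Advocacy: $1,475 · Lakeview Housing: $125 · Granite Recovery: $3,375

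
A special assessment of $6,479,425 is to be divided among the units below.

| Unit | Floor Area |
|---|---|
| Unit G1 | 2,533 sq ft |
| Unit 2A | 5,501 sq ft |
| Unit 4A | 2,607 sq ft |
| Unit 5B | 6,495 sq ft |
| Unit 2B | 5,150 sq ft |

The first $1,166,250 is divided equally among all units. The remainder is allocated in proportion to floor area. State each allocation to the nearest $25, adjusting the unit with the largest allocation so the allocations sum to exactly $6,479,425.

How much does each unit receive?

Unit G1: $837,150; Unit 2A: $1,544,725; Unit 4A: $854,775; Unit 5B: $1,781,725; Unit 2B: $1,461,050

Equal tier: $1,166,250 ÷ 5 = $233,250 apiece.
Remainder $5,313,175 by floor area (total 22,286): Unit G1 603,889.09 → $603,900; Unit 2A 1,311,485.94 → $1,311,475; Unit 4A 621,531.33 → $621,525; Unit 5B 1,548,464.13 → $1,548,475; Unit 2B 1,227,804.51 → $1,227,800.
Totals: Unit G1 $233,250 + $603,900 = $837,150; Unit 2A $233,250 + $1,311,475 = $1,544,725; Unit 4A $233,250 + $621,525 = $854,775; Unit 5B $233,250 + $1,548,475 = $1,781,725; Unit 2B $233,250 + $1,227,800 = $1,461,050.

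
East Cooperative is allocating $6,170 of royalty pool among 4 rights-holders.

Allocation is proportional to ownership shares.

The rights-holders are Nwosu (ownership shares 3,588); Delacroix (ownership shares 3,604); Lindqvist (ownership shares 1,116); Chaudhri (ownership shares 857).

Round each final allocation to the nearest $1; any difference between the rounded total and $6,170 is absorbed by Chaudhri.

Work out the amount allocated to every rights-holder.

Sum of ownership shares: 9,165.
Unrounded shares: Nwosu 3,588/9,165 × $6,170 = 2,415.49; Delacroix 3,604/9,165 × $6,170 = 2,426.26; Lindqvist 1,116/9,165 × $6,170 = 751.31; Chaudhri 857/9,165 × $6,170 = 576.94.
At nearest $1: Nwosu $2,415; Delacroix $2,426; Lindqvist $751; Chaudhri $577. Sum = $6,169.
Difference $6,170 − $6,169 = +$1 applied to Chaudhri: Chaudhri becomes $578.

Nwosu: $2,415 | Delacroix: $2,426 | Lindqvist: $751 | Chaudhri: $578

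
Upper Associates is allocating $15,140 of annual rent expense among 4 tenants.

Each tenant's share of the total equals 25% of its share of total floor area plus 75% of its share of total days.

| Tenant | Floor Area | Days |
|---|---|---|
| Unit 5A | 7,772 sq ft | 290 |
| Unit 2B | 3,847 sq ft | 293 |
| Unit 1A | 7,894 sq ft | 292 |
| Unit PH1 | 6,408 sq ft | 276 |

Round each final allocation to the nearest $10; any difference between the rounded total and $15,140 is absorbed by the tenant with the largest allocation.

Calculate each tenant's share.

Unit 5A: $4,000; Unit 2B: $3,450; Unit 1A: $4,030; Unit PH1: $3,660

Totals — floor area 25,921, days 1,151.
Combined weights (25% floor area + 75% days): Unit 5A 0.2639; Unit 2B 0.2280; Unit 1A 0.2664; Unit PH1 0.2416.
Proportional shares: Unit 5A 3,995.82; Unit 2B 3,452.28; Unit 1A 4,033.36; Unit PH1 3,658.53.
After rounding ($10): Unit 5A $4,000; Unit 2B $3,450; Unit 1A $4,030; Unit PH1 $3,660. Sum = $15,140.
Rounded total matches; no reconciliation needed.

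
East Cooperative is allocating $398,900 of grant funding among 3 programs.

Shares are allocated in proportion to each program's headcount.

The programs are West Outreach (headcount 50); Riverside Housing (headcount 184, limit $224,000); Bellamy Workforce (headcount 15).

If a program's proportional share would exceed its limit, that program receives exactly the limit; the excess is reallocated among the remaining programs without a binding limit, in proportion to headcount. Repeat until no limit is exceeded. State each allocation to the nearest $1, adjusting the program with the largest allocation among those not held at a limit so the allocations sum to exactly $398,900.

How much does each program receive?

West Outreach: $134,538; Riverside Housing: $224,000; Bellamy Workforce: $40,362

Sum of headcount: 249.
Proportional shares (ignoring caps): West Outreach 80,100.40; Riverside Housing 294,769.48; Bellamy Workforce 24,030.12.
Cap binds for Riverside Housing ($224,000); remaining pool $174,900 reallocated over remaining headcount 65.
Remaining shares: West Outreach 134,538.46 → $134,538; Bellamy Workforce 40,361.54 → $40,362.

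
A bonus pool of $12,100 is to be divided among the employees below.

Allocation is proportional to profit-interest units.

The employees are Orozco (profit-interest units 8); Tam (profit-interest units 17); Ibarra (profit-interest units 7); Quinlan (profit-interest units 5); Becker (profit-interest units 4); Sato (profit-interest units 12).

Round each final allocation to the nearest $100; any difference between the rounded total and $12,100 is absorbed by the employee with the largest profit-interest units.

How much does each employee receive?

Sum of profit-interest units: 53.
Unrounded shares: Orozco 8/53 × $12,100 = 1,826.42; Tam 17/53 × $12,100 = 3,881.13; Ibarra 7/53 × $12,100 = 1,598.11; Quinlan 5/53 × $12,100 = 1,141.51; Becker 4/53 × $12,100 = 913.21; Sato 12/53 × $12,100 = 2,739.62.
After rounding ($100): Orozco $1,800; Tam $3,900; Ibarra $1,600; Quinlan $1,100; Becker $900; Sato $2,700. Sum = $12,000.
Difference $12,100 − $12,000 = +$100 applied to largest profit-interest units (Tam): Tam becomes $4,000.

Orozco: $1,800; Tam: $4,000; Ibarra: $1,600; Quinlan: $1,100; Becker: $900; Sato: $2,700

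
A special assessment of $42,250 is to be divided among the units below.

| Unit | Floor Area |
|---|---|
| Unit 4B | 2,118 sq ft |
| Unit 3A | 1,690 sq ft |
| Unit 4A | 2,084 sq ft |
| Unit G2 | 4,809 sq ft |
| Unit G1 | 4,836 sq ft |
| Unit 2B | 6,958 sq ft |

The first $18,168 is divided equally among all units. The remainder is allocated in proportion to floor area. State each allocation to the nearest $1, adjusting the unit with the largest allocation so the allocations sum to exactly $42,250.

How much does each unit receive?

Equal tier: $18,168 ÷ 6 = $3,028 apiece.
Remainder $24,082 by floor area (total 22,495): Unit 4B 2,267.42 → $2,267; Unit 3A 1,809.23 → $1,809; Unit 4A 2,231.02 → $2,231; Unit G2 5,148.27 → $5,148; Unit G1 5,177.18 → $5,177; Unit 2B 7,448.88 → $7,449.
Rounding difference +$1 on remainder applied to Unit 2B.
Totals: Unit 4B $3,028 + $2,267 = $5,295; Unit 3A $3,028 + $1,809 = $4,837; Unit 4A $3,028 + $2,231 = $5,259; Unit G2 $3,028 + $5,148 = $8,176; Unit G1 $3,028 + $5,177 = $8,205; Unit 2B $3,028 + $7,450 = $10,478.

Unit 4B: $5,295 | Unit 3A: $4,837 | Unit 4A: $5,259 | Unit G2: $8,176 | Unit G1: $8,205 | Unit 2B: $10,478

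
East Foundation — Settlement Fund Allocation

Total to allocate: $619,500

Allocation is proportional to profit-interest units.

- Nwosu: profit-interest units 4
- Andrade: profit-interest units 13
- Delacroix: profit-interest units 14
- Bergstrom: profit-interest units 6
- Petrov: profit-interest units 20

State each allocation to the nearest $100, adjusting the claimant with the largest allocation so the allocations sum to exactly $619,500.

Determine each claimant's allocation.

Total profit-interest units = 57.
Pro-rata amounts: Nwosu 4/57 × $619,500 = 43,473.68; Andrade 13/57 × $619,500 = 141,289.47; Delacroix 14/57 × $619,500 = 152,157.89; Bergstrom 6/57 × $619,500 = 65,210.53; Petrov 20/57 × $619,500 = 217,368.42.
At nearest $100: Nwosu $43,500; Andrade $141,300; Delacroix $152,200; Bergstrom $65,200; Petrov $217,400. Sum = $619,600.
Difference $619,500 − $619,600 = −$100 applied to largest allocation (Petrov): Petrov becomes $217,300.

Nwosu: $43,500 · Andrade: $141,300 · Delacroix: $152,200 · Bergstrom: $65,200 · Petrov: $217,300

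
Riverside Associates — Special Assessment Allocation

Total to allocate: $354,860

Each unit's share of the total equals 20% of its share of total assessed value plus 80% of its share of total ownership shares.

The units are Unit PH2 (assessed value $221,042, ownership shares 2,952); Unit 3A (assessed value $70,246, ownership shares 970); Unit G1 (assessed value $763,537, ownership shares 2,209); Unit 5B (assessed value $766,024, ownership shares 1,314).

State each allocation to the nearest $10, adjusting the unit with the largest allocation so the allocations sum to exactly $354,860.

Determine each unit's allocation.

Totals — assessed value 1,820,849, ownership shares 7,445.
Blended shares (20% assessed value + 80% ownership shares): Unit PH2 0.3415; Unit 3A 0.1119; Unit G1 0.3212; Unit 5B 0.2253.
Raw shares: Unit PH2 121,179.43; Unit 3A 39,725.43; Unit G1 113,992.89; Unit 5B 79,962.25.
After rounding ($10): Unit PH2 $121,180; Unit 3A $39,730; Unit G1 $113,990; Unit 5B $79,960. Sum = $354,860.
Rounded total matches; no reconciliation needed.

Unit PH2: $121,180 | Unit 3A: $39,730 | Unit G1: $113,990 | Unit 5B: $79,960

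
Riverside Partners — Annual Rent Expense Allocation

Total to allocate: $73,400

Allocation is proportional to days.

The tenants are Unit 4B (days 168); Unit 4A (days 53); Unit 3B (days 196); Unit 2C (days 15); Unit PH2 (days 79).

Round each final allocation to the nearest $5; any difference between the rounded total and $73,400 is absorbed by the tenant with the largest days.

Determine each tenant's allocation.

Sum of days: 511.
Pro-rata amounts: Unit 4B 168/511 × $73,400 = 24,131.51; Unit 4A 53/511 × $73,400 = 7,612.92; Unit 3B 196/511 × $73,400 = 28,153.42; Unit 2C 15/511 × $73,400 = 2,154.60; Unit PH2 79/511 × $73,400 = 11,347.55.
Rounded to nearest $5: Unit 4B $24,130; Unit 4A $7,615; Unit 3B $28,155; Unit 2C $2,155; Unit PH2 $11,350. Sum = $73,405.
Difference $73,400 − $73,405 = −$5 applied to largest days (Unit 3B): Unit 3B becomes $28,150.

Unit 4B: $24,130; Unit 4A: $7,615; Unit 3B: $28,150; Unit 2C: $2,155; Unit PH2: $11,350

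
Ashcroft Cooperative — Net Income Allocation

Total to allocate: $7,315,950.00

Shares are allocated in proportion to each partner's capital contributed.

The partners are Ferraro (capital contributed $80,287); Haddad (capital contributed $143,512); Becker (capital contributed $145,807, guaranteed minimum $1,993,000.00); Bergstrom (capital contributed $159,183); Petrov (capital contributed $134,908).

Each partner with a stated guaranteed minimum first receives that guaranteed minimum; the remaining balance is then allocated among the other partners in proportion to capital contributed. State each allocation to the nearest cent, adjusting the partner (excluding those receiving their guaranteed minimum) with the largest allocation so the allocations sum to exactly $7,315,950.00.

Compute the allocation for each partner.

Ferraro: $825,201.66 · Haddad: $1,475,037.56 · Becker: $1,993,000.00 · Bergstrom: $1,636,106.41 · Petrov: $1,386,604.37

Fund the minimums — Becker $1,993,000.00. Balance $5,322,950.00.
Balance split over remaining capital contributed 517,890: Ferraro 825,201.6580 → $825,201.66; Haddad 1,475,037.5570 → $1,475,037.56; Bergstrom 1,636,106.4123 → $1,636,106.41; Petrov 1,386,604.3727 → $1,386,604.37.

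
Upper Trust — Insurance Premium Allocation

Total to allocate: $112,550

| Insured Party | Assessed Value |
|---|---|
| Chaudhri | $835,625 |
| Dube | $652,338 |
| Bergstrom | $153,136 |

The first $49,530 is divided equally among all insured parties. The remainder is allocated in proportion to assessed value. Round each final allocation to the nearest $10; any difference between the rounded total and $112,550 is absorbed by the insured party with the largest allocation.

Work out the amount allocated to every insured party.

Chaudhri: $48,600 | Dube: $41,560 | Bergstrom: $22,390

$49,530 shared equally gives $16,510 per insured party.
Remainder $63,020 by assessed value (total 1,641,099): Chaudhri 32,088.92 → $32,090; Dube 25,050.49 → $25,050; Bergstrom 5,880.59 → $5,880.
Totals: Chaudhri $16,510 + $32,090 = $48,600; Dube $16,510 + $25,050 = $41,560; Bergstrom $16,510 + $5,880 = $22,390.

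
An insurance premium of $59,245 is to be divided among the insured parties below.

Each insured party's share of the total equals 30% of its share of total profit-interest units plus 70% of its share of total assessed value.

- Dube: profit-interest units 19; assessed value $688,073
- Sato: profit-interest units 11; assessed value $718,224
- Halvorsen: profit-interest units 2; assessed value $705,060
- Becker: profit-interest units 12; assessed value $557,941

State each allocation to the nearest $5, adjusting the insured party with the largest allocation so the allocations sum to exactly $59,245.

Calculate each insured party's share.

Profit-interest units total 44; assessed value total 2,669,298.
Blended shares (30% profit-interest units + 70% assessed value): Dube 0.3100; Sato 0.2633; Halvorsen 0.1985; Becker 0.2281.
Pro-rata amounts: Dube 18,365.15; Sato 15,602.05; Halvorsen 11,762.04; Becker 13,515.76.
After rounding ($5): Dube $18,365; Sato $15,600; Halvorsen $11,760; Becker $13,515. Sum = $59,240.
Difference $59,245 − $59,240 = +$5 applied to largest allocation (Dube): Dube becomes $18,370.

Dube: $18,370 | Sato: $15,600 | Halvorsen: $11,760 | Becker: $13,515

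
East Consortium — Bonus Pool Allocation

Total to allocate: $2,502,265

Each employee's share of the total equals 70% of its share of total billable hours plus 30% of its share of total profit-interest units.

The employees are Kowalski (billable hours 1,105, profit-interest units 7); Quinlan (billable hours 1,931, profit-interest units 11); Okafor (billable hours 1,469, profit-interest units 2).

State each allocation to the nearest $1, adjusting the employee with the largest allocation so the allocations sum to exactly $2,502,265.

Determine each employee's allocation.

Kowalski: $692,372; Quinlan: $1,163,664; Okafor: $646,229

Totals — billable hours 4,505, profit-interest units 20.
Composite weights (70% billable hours + 30% profit-interest units): Kowalski 0.2767; Quinlan 0.4650; Okafor 0.2583.
Unrounded shares: Kowalski 692,372.00; Quinlan 1,163,664.31; Okafor 646,228.68.
Rounded to nearest $1: Kowalski $692,372; Quinlan $1,163,664; Okafor $646,229. Sum = $2,502,265.
No rounding difference to absorb.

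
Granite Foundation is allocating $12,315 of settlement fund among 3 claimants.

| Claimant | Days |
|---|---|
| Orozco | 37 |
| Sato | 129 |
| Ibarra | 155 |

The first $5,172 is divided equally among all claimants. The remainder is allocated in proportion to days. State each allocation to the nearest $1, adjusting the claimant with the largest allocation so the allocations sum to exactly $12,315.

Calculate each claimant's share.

Orozco: $2,547; Sato: $4,595; Ibarra: $5,173

$5,172 shared equally gives $1,724 per claimant.
Remainder $7,143 by days (total 321): Orozco 823.34 → $823; Sato 2,870.55 → $2,871; Ibarra 3,449.11 → $3,449.
Totals: Orozco $1,724 + $823 = $2,547; Sato $1,724 + $2,871 = $4,595; Ibarra $1,724 + $3,449 = $5,173.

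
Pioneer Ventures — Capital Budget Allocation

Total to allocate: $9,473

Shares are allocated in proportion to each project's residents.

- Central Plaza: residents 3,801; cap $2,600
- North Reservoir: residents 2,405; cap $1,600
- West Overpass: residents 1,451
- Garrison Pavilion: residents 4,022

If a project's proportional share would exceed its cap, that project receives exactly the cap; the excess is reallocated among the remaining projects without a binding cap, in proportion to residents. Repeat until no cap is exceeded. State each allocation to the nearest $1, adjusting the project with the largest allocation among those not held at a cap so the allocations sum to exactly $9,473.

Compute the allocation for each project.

Central Plaza: $2,600; North Reservoir: $1,600; West Overpass: $1,398; Garrison Pavilion: $3,875

Total residents = 11,679.
Unconstrained shares: Central Plaza 3,083.04; North Reservoir 1,950.73; West Overpass 1,176.93; Garrison Pavilion 3,262.30.
Cap binds for Central Plaza ($2,600), North Reservoir ($1,600); residual $5,273 reallocated over remaining residents 5,473.
Shares after redistribution: West Overpass 1,397.98 → $1,398; Garrison Pavilion 3,875.02 → $3,875.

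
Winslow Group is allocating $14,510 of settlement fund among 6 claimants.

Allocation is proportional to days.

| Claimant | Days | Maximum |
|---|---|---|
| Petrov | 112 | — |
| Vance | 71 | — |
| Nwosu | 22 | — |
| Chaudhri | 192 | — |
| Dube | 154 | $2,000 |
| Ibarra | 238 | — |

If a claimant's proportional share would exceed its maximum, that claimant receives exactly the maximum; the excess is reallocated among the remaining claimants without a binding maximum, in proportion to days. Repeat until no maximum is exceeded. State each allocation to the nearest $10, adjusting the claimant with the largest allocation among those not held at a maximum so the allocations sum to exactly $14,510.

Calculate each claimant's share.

Days total: 789.
Proportional shares (ignoring caps): Petrov 2,059.72; Vance 1,305.72; Nwosu 404.59; Chaudhri 3,530.95; Dube 2,832.12; Ibarra 4,376.91.
Held at cap: Dube ($2,000); balance $12,510 reallocated over remaining days 635.
Shares after redistribution: Petrov 2,206.49 → $2,210; Vance 1,398.76 → $1,400; Nwosu 433.42 → $430; Chaudhri 3,782.55 → $3,780; Ibarra 4,688.79 → $4,690.

Petrov: $2,210; Vance: $1,400; Nwosu: $430; Chaudhri: $3,780; Dube: $2,000; Ibarra: $4,690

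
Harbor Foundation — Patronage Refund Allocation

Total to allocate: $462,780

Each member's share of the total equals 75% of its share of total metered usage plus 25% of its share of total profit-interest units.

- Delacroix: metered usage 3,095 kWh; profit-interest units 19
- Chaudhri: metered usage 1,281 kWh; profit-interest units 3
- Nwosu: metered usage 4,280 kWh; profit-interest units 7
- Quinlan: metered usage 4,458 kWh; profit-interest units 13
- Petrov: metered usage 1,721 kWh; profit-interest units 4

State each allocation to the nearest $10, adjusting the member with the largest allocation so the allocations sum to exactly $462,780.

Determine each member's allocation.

Delacroix: $120,200; Chaudhri: $37,520; Nwosu: $117,740; Quinlan: $136,990; Petrov: $50,330

Totals — metered usage 14,835, profit-interest units 46.
Composite weights (75% metered usage + 25% profit-interest units): Delacroix 0.2597; Chaudhri 0.0811; Nwosu 0.2544; Quinlan 0.2960; Petrov 0.1087.
Raw shares: Delacroix 120,198.80; Chaudhri 37,516.06; Nwosu 117,742.18; Quinlan 136,997.39; Petrov 50,325.57.
After rounding ($10): Delacroix $120,200; Chaudhri $37,520; Nwosu $117,740; Quinlan $137,000; Petrov $50,330. Sum = $462,790.
Difference $462,780 − $462,790 = −$10 applied to largest allocation (Quinlan): Quinlan becomes $136,990.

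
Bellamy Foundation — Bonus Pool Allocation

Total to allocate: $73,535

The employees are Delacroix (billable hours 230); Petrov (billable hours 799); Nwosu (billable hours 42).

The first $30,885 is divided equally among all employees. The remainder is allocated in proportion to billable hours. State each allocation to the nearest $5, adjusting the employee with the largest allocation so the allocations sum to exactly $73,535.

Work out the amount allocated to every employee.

Delacroix: $19,455 · Petrov: $42,110 · Nwosu: $11,970

Equal tier: $30,885 ÷ 3 = $10,295 apiece.
Remainder $42,650 by billable hours (total 1,071): Delacroix 9,159.20 → $9,160; Petrov 31,818.25 → $31,820; Nwosu 1,672.55 → $1,675.
Rounding difference −$5 on remainder applied to Petrov.
Totals: Delacroix $10,295 + $9,160 = $19,455; Petrov $10,295 + $31,815 = $42,110; Nwosu $10,295 + $1,675 = $11,970.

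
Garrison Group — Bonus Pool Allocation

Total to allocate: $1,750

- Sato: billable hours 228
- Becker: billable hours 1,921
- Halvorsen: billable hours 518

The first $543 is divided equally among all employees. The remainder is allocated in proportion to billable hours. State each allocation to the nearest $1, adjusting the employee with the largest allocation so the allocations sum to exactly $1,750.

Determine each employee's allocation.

Equal tier: $543 ÷ 3 = $181 apiece.
Remainder $1,207 by billable hours (total 2,667): Sato 103.19 → $103; Becker 869.38 → $869; Halvorsen 234.43 → $234.
Rounding difference +$1 on remainder applied to Becker.
Totals: Sato $181 + $103 = $284; Becker $181 + $870 = $1,051; Halvorsen $181 + $234 = $415.

Sato: $284 | Becker: $1,051 | Halvorsen: $415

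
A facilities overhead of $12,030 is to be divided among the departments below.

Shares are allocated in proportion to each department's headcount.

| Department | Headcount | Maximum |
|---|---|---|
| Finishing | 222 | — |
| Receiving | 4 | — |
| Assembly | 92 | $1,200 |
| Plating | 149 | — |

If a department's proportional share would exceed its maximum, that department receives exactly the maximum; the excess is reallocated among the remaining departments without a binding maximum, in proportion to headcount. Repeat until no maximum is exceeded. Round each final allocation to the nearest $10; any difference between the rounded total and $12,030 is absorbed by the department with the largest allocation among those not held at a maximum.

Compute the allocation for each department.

Finishing: $6,410 · Receiving: $120 · Assembly: $1,200 · Plating: $4,300

Combined headcount = 467.
Pro-rata shares before constraints: Finishing 5,718.76; Receiving 103.04; Assembly 2,369.94; Plating 3,838.27.
Cap binds for Assembly ($1,200); remaining pool $10,830 reallocated over remaining headcount 375.
Remaining shares: Finishing 6,411.36 → $6,410; Receiving 115.52 → $120; Plating 4,303.12 → $4,300.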